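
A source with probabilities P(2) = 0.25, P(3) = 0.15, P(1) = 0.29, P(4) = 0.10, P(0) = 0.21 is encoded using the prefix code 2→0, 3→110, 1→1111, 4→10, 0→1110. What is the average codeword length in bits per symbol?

L̄ = Σ pᵢ·ℓᵢ = 0.25·1 + 0.15·3 + 0.29·4 + 0.10·2 + 0.21·4 = 2.9 bits/symbol.

2.9 bits/symbol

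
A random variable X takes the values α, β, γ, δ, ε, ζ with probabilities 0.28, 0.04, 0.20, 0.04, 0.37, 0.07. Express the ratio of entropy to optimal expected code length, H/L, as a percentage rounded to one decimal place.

Entropy H = −Σ p log₂ p ≈ 2.1494 bits.
Huffman merges: 1/25+1/25→2/25; 7/100+2/25→3/20; 3/20+1/5→7/20; 7/25+7/20→63/100; 37/100+63/100→1. L = 221/100 ≈ 2.2100.
Efficiency = H/L = 2.1494/2.2100 = 97.3%.

97.3%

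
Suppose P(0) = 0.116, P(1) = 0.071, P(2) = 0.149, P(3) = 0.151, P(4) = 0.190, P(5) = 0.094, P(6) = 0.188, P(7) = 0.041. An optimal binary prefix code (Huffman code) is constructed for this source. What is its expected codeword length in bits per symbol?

Repeatedly combine the two least-probable nodes; the expected code length is the sum of the merged weights.
merge 41/1000 + 71/1000 → 14/125
merge 47/500 + 14/125 → 103/500
merge 29/250 + 149/1000 → 53/200
merge 151/1000 + 47/250 → 339/1000
merge 19/100 + 103/500 → 99/250
merge 53/200 + 339/1000 → 151/250
merge 99/250 + 151/250 → 1
L = 14/125 + 103/500 + 53/200 + 339/1000 + 99/250 + 151/250 + 1 = 1461/500 = 2.922 bits/symbol.

2.922 bits/symbol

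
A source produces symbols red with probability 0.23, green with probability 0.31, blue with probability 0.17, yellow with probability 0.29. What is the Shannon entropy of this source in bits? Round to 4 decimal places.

1.9640 bits

H = −Σ pᵢ log₂ pᵢ.
−0.23·log₂(0.23) = 0.4877
−0.31·log₂(0.31) = 0.5238
−0.17·log₂(0.17) = 0.4346
−0.29·log₂(0.29) = 0.5179
Sum ≈ 1.9640 → 1.9640 bits.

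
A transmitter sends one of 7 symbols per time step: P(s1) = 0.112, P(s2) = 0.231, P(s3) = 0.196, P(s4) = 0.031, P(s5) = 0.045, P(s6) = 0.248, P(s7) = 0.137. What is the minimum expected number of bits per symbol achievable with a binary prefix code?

Repeatedly combine the two least-probable nodes; the expected code length is the sum of the merged weights.
merge 31/1000 + 9/200 → 19/250
merge 19/250 + 14/125 → 47/250
merge 137/1000 + 47/250 → 13/40
merge 49/250 + 231/1000 → 427/1000
merge 31/125 + 13/40 → 573/1000
merge 427/1000 + 573/1000 → 1
L = 19/250 + 47/250 + 13/40 + 427/1000 + 573/1000 + 1 = 2589/1000 = 2.589 bits/symbol.

2.589 bits/symbol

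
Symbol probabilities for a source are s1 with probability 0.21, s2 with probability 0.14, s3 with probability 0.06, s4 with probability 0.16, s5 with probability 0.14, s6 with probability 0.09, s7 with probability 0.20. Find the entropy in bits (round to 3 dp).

H = −Σ pᵢ log₂ pᵢ.
−0.21·log₂(0.21) = 0.4728
−0.14·log₂(0.14) = 0.3971
−0.06·log₂(0.06) = 0.2435
−0.16·log₂(0.16) = 0.4230
−0.14·log₂(0.14) = 0.3971
−0.09·log₂(0.09) = 0.3127
−0.20·log₂(0.20) = 0.4644
Sum ≈ 2.7106 → 2.711 bits.

2.711 bits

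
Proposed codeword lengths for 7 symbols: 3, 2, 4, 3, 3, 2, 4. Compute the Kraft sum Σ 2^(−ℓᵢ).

1

With common denominator 2^4 = 16: Σ 2^(−ℓᵢ) = 2/16 + 4/16 + 1/16 + 2/16 + 2/16 + 4/16 + 1/16 = 16/16 = 1.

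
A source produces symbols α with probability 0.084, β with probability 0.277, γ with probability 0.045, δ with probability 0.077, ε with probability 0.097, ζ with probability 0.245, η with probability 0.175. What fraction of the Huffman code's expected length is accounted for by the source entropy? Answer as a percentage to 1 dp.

Entropy H = −Σ p log₂ p ≈ 2.5630 bits.
Huffman merges: 9/200+77/1000→61/500; 21/250+97/1000→181/1000; 61/500+7/40→297/1000; 181/1000+49/200→213/500; 277/1000+297/1000→287/500; 213/500+287/500→1. L = 13/5 ≈ 2.6000.
Efficiency = H/L = 2.5630/2.6000 = 98.6%.

98.6%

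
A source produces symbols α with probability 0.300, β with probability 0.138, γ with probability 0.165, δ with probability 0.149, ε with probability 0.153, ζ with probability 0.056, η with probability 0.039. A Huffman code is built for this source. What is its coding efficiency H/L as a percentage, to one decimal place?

Entropy H = −Σ p log₂ p ≈ 2.5833 bits.
Huffman merges: 39/1000+7/125→19/200; 19/200+69/500→233/1000; 149/1000+153/1000→151/500; 33/200+233/1000→199/500; 3/10+151/500→301/500; 199/500+301/500→1. L = 263/100 ≈ 2.6300.
Efficiency = H/L = 2.5833/2.6300 = 98.2%.

98.2%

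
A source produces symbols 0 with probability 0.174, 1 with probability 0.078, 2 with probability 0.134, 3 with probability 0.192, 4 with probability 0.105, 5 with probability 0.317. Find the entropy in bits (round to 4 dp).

H = −Σ pᵢ log₂ pᵢ.
−0.174·log₂(0.174) = 0.4390
−0.078·log₂(0.078) = 0.2871
−0.134·log₂(0.134) = 0.3886
−0.192·log₂(0.192) = 0.4571
−0.105·log₂(0.105) = 0.3414
−0.317·log₂(0.317) = 0.5254
Sum ≈ 2.4385 → 2.4385 bits.

2.4385 bits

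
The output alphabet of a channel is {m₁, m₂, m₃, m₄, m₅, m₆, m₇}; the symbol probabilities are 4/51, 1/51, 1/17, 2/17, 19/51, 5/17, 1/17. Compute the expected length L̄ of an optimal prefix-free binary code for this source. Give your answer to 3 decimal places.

2.373 bits/symbol

Repeatedly combine the two least-probable nodes; the expected code length is the sum of the merged weights.
merge 1/51 + 1/17 → 4/51
merge 1/17 + 4/51 → 7/51
merge 4/51 + 2/17 → 10/51
merge 7/51 + 10/51 → 1/3
merge 5/17 + 1/3 → 32/51
merge 19/51 + 32/51 → 1
L = 4/51 + 7/51 + 10/51 + 1/3 + 32/51 + 1 = 121/51 ≈ 2.373 bits/symbol.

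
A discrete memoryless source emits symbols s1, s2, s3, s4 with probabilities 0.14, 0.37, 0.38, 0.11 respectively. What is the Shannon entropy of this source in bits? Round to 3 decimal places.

H = −Σ pᵢ log₂ pᵢ.
−0.14·log₂(0.14) = 0.3971
−0.37·log₂(0.37) = 0.5307
−0.38·log₂(0.38) = 0.5305
−0.11·log₂(0.11) = 0.3503
Sum ≈ 1.8086 → 1.809 bits.

1.809 bits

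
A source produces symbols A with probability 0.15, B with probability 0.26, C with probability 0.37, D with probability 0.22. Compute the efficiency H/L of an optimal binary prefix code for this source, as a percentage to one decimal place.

Entropy H = −Σ p log₂ p ≈ 1.9271 bits.
Huffman merges: 3/20+11/50→37/100; 13/50+37/100→63/100; 37/100+63/100→1. L = 2 ≈ 2.0000.
Efficiency = H/L = 1.9271/2.0000 = 96.4%.

96.4%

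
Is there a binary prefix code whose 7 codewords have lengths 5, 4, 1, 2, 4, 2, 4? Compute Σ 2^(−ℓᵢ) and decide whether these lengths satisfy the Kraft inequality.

With common denominator 2^5 = 32: Σ 2^(−ℓᵢ) = 1/32 + 2/32 + 16/32 + 8/32 + 2/32 + 8/32 + 2/32 = 39/32 = 1.21875.
Kraft's inequality requires Σ ≤ 1; here Σ = 1.21875 > 1, so no such prefix code exists.

1.21875; no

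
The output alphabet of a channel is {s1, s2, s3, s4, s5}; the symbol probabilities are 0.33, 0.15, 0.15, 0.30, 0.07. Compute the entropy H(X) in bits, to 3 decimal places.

2.139 bits

H = −Σ pᵢ log₂ pᵢ.
−0.33·log₂(0.33) = 0.5278
−0.15·log₂(0.15) = 0.4105
−0.15·log₂(0.15) = 0.4105
−0.30·log₂(0.30) = 0.5211
−0.07·log₂(0.07) = 0.2686
Sum ≈ 2.1386 → 2.139 bits.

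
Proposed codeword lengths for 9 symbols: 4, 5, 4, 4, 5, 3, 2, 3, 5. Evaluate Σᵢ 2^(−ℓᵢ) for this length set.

0.78125

With common denominator 2^5 = 32: Σ 2^(−ℓᵢ) = 2/32 + 1/32 + 2/32 + 2/32 + 1/32 + 4/32 + 8/32 + 4/32 + 1/32 = 25/32 = 0.78125.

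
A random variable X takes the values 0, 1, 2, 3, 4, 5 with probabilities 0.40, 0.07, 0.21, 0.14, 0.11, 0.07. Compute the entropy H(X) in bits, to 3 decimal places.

H = −Σ pᵢ log₂ pᵢ.
−0.40·log₂(0.40) = 0.5288
−0.07·log₂(0.07) = 0.2686
−0.21·log₂(0.21) = 0.4728
−0.14·log₂(0.14) = 0.3971
−0.11·log₂(0.11) = 0.3503
−0.07·log₂(0.07) = 0.2686
Sum ≈ 2.2861 → 2.286 bits.

2.286 bits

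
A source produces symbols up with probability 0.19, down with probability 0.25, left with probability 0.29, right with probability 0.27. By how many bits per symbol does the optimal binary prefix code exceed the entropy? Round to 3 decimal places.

Entropy H = −Σ p log₂ p ≈ 1.9832 bits.
Huffman merges: 19/100+1/4→11/25; 27/100+29/100→14/25; 11/25+14/25→1. L = 2 ≈ 2.0000.
L − H = 2.0000 − 1.9832 = 0.017 bits.

0.017 bits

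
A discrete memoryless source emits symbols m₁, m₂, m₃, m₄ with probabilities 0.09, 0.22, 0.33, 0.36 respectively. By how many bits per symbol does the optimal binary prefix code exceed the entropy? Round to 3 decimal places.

Entropy H = −Σ p log₂ p ≈ 1.8517 bits.
Huffman merges: 9/100+11/50→31/100; 31/100+33/100→16/25; 9/25+16/25→1. L = 39/20 ≈ 1.9500.
L − H = 1.9500 − 1.8517 = 0.098 bits.

0.098 bits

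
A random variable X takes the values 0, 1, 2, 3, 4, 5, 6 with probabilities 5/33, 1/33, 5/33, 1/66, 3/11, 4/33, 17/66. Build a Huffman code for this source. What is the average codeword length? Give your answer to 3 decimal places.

Repeatedly combine the two least-probable nodes; the expected code length is the sum of the merged weights.
merge 1/66 + 1/33 → 1/22
merge 1/22 + 4/33 → 1/6
merge 5/33 + 5/33 → 10/33
merge 1/6 + 17/66 → 14/33
merge 3/11 + 10/33 → 19/33
merge 14/33 + 19/33 → 1
L = 1/22 + 1/6 + 10/33 + 14/33 + 19/33 + 1 = 83/33 ≈ 2.515 bits/symbol.

2.515 bits/symbol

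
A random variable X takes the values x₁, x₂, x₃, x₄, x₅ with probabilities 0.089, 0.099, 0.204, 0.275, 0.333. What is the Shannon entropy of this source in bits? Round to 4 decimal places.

H = −Σ pᵢ log₂ pᵢ.
−0.089·log₂(0.089) = 0.3106
−0.099·log₂(0.099) = 0.3303
−0.204·log₂(0.204) = 0.4678
−0.275·log₂(0.275) = 0.5122
−0.333·log₂(0.333) = 0.5283
Sum ≈ 2.1492 → 2.1492 bits.

2.1492 bits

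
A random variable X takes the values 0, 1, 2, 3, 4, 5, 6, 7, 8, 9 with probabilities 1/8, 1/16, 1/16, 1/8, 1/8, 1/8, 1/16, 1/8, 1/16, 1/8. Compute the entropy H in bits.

3.25 bits

Each probability is a power of 1/2, so log₂(1/p) is an integer.
H = Σ p·log₂(1/p) = 1/8·3 + 1/16·4 + 1/16·4 + 1/8·3 + 1/8·3 + 1/8·3 + 1/16·4 + 1/8·3 + 1/16·4 + 1/8·3 = 3.25 bits.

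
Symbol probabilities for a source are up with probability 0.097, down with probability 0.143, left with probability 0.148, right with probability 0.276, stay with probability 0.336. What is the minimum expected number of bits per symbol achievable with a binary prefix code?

2.24 bits/symbol

Repeatedly combine the two least-probable nodes; the expected code length is the sum of the merged weights.
merge 97/1000 + 143/1000 → 6/25
merge 37/250 + 6/25 → 97/250
merge 69/250 + 42/125 → 153/250
merge 97/250 + 153/250 → 1
L = 6/25 + 97/250 + 153/250 + 1 = 56/25 = 2.24 bits/symbol.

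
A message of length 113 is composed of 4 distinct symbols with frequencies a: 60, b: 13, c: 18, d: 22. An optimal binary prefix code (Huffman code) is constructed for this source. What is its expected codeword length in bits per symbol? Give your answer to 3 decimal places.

1.743 bits/symbol

Probabilities are the counts divided by 113.
Repeatedly combine the two least-probable nodes; the expected code length is the sum of the merged weights.
merge 13/113 + 18/113 → 31/113
merge 22/113 + 31/113 → 53/113
merge 53/113 + 60/113 → 1
L = 31/113 + 53/113 + 1 = 197/113 ≈ 1.743 bits/symbol.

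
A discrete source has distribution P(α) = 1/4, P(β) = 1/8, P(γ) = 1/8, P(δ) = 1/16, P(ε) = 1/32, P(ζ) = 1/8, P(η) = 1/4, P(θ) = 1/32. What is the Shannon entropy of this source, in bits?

Each probability is a power of 1/2, so log₂(1/p) is an integer.
H = Σ p·log₂(1/p) = 1/4·2 + 1/8·3 + 1/8·3 + 1/16·4 + 1/32·5 + 1/8·3 + 1/4·2 + 1/32·5 = 2.6875 bits.

2.6875 bits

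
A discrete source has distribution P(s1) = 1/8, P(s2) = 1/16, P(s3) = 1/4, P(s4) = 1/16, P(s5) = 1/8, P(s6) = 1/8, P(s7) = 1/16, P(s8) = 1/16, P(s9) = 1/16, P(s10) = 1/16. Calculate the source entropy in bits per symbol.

3.125 bits

Each probability is a power of 1/2, so log₂(1/p) is an integer.
H = Σ p·log₂(1/p) = 1/8·3 + 1/16·4 + 1/4·2 + 1/16·4 + 1/8·3 + 1/8·3 + 1/16·4 + 1/16·4 + 1/16·4 + 1/16·4 = 3.125 bits.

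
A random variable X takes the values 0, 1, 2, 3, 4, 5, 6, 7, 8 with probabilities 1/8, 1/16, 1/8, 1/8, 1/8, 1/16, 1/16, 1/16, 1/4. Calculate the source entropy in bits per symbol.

3 bits

Each probability is a power of 1/2, so log₂(1/p) is an integer.
H = Σ p·log₂(1/p) = 1/8·3 + 1/16·4 + 1/8·3 + 1/8·3 + 1/8·3 + 1/16·4 + 1/16·4 + 1/16·4 + 1/4·2 = 3 bits.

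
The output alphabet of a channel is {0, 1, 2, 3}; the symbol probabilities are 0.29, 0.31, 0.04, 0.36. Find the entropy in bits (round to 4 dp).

1.7581 bits

H = −Σ pᵢ log₂ pᵢ.
−0.29·log₂(0.29) = 0.5179
−0.31·log₂(0.31) = 0.5238
−0.04·log₂(0.04) = 0.1858
−0.36·log₂(0.36) = 0.5306
Sum ≈ 1.7581 → 1.7581 bits.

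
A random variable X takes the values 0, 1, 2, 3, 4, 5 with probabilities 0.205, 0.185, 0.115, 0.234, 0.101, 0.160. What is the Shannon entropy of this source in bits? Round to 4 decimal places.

H = −Σ pᵢ log₂ pᵢ.
−0.205·log₂(0.205) = 0.4687
−0.185·log₂(0.185) = 0.4504
−0.115·log₂(0.115) = 0.3588
−0.234·log₂(0.234) = 0.4903
−0.101·log₂(0.101) = 0.3341
−0.160·log₂(0.160) = 0.4230
Sum ≈ 2.5253 → 2.5253 bits.

2.5253 bits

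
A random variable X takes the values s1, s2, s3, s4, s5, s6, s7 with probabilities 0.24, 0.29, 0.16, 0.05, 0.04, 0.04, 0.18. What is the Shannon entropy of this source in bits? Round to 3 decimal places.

H = −Σ pᵢ log₂ pᵢ.
−0.24·log₂(0.24) = 0.4941
−0.29·log₂(0.29) = 0.5179
−0.16·log₂(0.16) = 0.4230
−0.05·log₂(0.05) = 0.2161
−0.04·log₂(0.04) = 0.1858
−0.04·log₂(0.04) = 0.1858
−0.18·log₂(0.18) = 0.4453
Sum ≈ 2.4680 → 2.468 bits.

2.468 bits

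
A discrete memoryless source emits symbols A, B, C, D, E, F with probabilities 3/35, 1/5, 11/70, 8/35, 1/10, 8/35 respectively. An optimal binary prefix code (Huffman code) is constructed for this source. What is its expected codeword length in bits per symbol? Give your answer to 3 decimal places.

Repeatedly combine the two least-probable nodes; the expected code length is the sum of the merged weights.
merge 3/35 + 1/10 → 13/70
merge 11/70 + 13/70 → 12/35
merge 1/5 + 8/35 → 3/7
merge 8/35 + 12/35 → 4/7
merge 3/7 + 4/7 → 1
L = 13/70 + 12/35 + 3/7 + 4/7 + 1 = 177/70 ≈ 2.529 bits/symbol.

2.529 bits/symbol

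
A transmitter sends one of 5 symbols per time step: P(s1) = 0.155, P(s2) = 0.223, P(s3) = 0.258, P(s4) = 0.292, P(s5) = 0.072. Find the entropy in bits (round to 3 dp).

H = −Σ pᵢ log₂ pᵢ.
−0.155·log₂(0.155) = 0.4169
−0.223·log₂(0.223) = 0.4828
−0.258·log₂(0.258) = 0.5043
−0.292·log₂(0.292) = 0.5186
−0.072·log₂(0.072) = 0.2733
Sum ≈ 2.1958 → 2.196 bits.

2.196 bits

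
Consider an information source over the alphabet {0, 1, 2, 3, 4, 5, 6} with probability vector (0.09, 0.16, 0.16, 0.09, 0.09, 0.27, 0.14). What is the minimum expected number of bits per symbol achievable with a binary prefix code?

Repeatedly combine the two least-probable nodes; the expected code length is the sum of the merged weights.
merge 9/100 + 9/100 → 9/50
merge 9/100 + 7/50 → 23/100
merge 4/25 + 4/25 → 8/25
merge 9/50 + 23/100 → 41/100
merge 27/100 + 8/25 → 59/100
merge 41/100 + 59/100 → 1
L = 9/50 + 23/100 + 8/25 + 41/100 + 59/100 + 1 = 273/100 = 2.73 bits/symbol.

2.73 bits/symbol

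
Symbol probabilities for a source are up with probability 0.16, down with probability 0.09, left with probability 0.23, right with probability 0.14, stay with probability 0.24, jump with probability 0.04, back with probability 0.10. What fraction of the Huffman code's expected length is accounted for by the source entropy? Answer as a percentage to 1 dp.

99.0%

Entropy H = −Σ p log₂ p ≈ 2.6325 bits.
Huffman merges: 1/25+9/100→13/100; 1/10+13/100→23/100; 7/50+4/25→3/10; 23/100+23/100→23/50; 6/25+3/10→27/50; 23/50+27/50→1. L = 133/50 ≈ 2.6600.
Efficiency = H/L = 2.6325/2.6600 = 99.0%.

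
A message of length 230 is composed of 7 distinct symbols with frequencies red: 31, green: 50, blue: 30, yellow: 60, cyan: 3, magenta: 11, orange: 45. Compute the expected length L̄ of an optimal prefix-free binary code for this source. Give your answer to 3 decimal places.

2.578 bits/symbol

Probabilities are the counts divided by 230.
Repeatedly combine the two least-probable nodes; the expected code length is the sum of the merged weights.
merge 3/230 + 11/230 → 7/115
merge 7/115 + 3/23 → 22/115
merge 31/230 + 22/115 → 15/46
merge 9/46 + 5/23 → 19/46
merge 6/23 + 15/46 → 27/46
merge 19/46 + 27/46 → 1
L = 7/115 + 22/115 + 15/46 + 19/46 + 27/46 + 1 = 593/230 ≈ 2.578 bits/symbol.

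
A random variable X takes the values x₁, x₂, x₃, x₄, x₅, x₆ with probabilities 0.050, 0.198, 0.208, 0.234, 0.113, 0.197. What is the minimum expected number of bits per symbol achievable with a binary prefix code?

Repeatedly combine the two least-probable nodes; the expected code length is the sum of the merged weights.
merge 1/20 + 113/1000 → 163/1000
merge 163/1000 + 197/1000 → 9/25
merge 99/500 + 26/125 → 203/500
merge 117/500 + 9/25 → 297/500
merge 203/500 + 297/500 → 1
L = 163/1000 + 9/25 + 203/500 + 297/500 + 1 = 2523/1000 = 2.523 bits/symbol.

2.523 bits/symbol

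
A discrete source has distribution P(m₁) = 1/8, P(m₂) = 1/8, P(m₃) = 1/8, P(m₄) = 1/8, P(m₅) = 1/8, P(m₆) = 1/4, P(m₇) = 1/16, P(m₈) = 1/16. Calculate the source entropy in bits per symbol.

2.875 bits

Each probability is a power of 1/2, so log₂(1/p) is an integer.
H = Σ p·log₂(1/p) = 1/8·3 + 1/8·3 + 1/8·3 + 1/8·3 + 1/8·3 + 1/4·2 + 1/16·4 + 1/16·4 = 2.875 bits.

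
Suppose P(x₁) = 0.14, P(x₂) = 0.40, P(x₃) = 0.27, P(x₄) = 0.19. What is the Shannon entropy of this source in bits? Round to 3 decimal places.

H = −Σ pᵢ log₂ pᵢ.
−0.14·log₂(0.14) = 0.3971
−0.40·log₂(0.40) = 0.5288
−0.27·log₂(0.27) = 0.5100
−0.19·log₂(0.19) = 0.4552
Sum ≈ 1.8911 → 1.891 bits.

1.891 bits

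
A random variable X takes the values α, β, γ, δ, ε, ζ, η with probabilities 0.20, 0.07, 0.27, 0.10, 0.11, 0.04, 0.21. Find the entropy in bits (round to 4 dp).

2.5840 bits

H = −Σ pᵢ log₂ pᵢ.
−0.20·log₂(0.20) = 0.4644
−0.07·log₂(0.07) = 0.2686
−0.27·log₂(0.27) = 0.5100
−0.10·log₂(0.10) = 0.3322
−0.11·log₂(0.11) = 0.3503
−0.04·log₂(0.04) = 0.1858
−0.21·log₂(0.21) = 0.4728
Sum ≈ 2.5840 → 2.5840 bits.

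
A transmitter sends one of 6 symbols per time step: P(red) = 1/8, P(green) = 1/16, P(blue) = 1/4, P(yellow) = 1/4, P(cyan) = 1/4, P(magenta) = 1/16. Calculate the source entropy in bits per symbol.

2.375 bits

Each probability is a power of 1/2, so log₂(1/p) is an integer.
H = Σ p·log₂(1/p) = 1/8·3 + 1/16·4 + 1/4·2 + 1/4·2 + 1/4·2 + 1/16·4 = 2.375 bits.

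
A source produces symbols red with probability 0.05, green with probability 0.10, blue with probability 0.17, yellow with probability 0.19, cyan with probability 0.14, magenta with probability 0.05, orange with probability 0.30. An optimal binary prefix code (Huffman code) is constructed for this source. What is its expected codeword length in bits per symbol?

Repeatedly combine the two least-probable nodes; the expected code length is the sum of the merged weights.
merge 1/20 + 1/20 → 1/10
merge 1/10 + 1/10 → 1/5
merge 7/50 + 17/100 → 31/100
merge 19/100 + 1/5 → 39/100
merge 3/10 + 31/100 → 61/100
merge 39/100 + 61/100 → 1
L = 1/10 + 1/5 + 31/100 + 39/100 + 61/100 + 1 = 261/100 = 2.61 bits/symbol.

2.61 bits/symbol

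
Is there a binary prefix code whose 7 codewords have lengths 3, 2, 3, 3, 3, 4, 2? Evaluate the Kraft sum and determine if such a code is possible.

With common denominator 2^4 = 16: Σ 2^(−ℓᵢ) = 2/16 + 4/16 + 2/16 + 2/16 + 2/16 + 1/16 + 4/16 = 17/16 = 1.0625.
Kraft's inequality requires Σ ≤ 1; here Σ = 1.0625 > 1, so no such prefix code exists.

1.0625; no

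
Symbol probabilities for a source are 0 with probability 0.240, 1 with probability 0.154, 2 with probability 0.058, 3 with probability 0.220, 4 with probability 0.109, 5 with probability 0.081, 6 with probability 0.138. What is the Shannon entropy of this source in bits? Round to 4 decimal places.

H = −Σ pᵢ log₂ pᵢ.
−0.240·log₂(0.240) = 0.4941
−0.154·log₂(0.154) = 0.4156
−0.058·log₂(0.058) = 0.2383
−0.220·log₂(0.220) = 0.4806
−0.109·log₂(0.109) = 0.3485
−0.081·log₂(0.081) = 0.2937
−0.138·log₂(0.138) = 0.3943
Sum ≈ 2.6651 → 2.6651 bits.

2.6651 bits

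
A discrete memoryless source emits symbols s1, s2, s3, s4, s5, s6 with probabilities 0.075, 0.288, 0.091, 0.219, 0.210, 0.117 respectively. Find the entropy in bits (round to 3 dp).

2.427 bits

H = −Σ pᵢ log₂ pᵢ.
−0.075·log₂(0.075) = 0.2803
−0.288·log₂(0.288) = 0.5172
−0.091·log₂(0.091) = 0.3147
−0.219·log₂(0.219) = 0.4798
−0.210·log₂(0.210) = 0.4728
−0.117·log₂(0.117) = 0.3622
Sum ≈ 2.4270 → 2.427 bits.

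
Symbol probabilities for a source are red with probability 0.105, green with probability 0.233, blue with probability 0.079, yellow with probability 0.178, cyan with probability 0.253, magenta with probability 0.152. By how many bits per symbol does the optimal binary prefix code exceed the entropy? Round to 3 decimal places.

Entropy H = −Σ p log₂ p ≈ 2.4784 bits.
Huffman merges: 79/1000+21/200→23/125; 19/125+89/500→33/100; 23/125+233/1000→417/1000; 253/1000+33/100→583/1000; 417/1000+583/1000→1. L = 1257/500 ≈ 2.5140.
L − H = 2.5140 − 2.4784 = 0.036 bits.

0.036 bits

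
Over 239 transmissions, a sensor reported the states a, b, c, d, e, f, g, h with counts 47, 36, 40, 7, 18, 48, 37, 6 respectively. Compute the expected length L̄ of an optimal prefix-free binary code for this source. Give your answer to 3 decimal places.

Probabilities are the counts divided by 239.
Repeatedly combine the two least-probable nodes; the expected code length is the sum of the merged weights.
merge 6/239 + 7/239 → 13/239
merge 13/239 + 18/239 → 31/239
merge 31/239 + 36/239 → 67/239
merge 37/239 + 40/239 → 77/239
merge 47/239 + 48/239 → 95/239
merge 67/239 + 77/239 → 144/239
merge 95/239 + 144/239 → 1
L = 13/239 + 31/239 + 67/239 + 77/239 + 95/239 + 144/239 + 1 = 666/239 ≈ 2.787 bits/symbol.

2.787 bits/symbol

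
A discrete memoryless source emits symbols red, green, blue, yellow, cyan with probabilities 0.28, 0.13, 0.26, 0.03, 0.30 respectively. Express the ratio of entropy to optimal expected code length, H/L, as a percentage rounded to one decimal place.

96.1%

Entropy H = −Σ p log₂ p ≈ 2.0750 bits.
Huffman merges: 3/100+13/100→4/25; 4/25+13/50→21/50; 7/25+3/10→29/50; 21/50+29/50→1. L = 54/25 ≈ 2.1600.
Efficiency = H/L = 2.0750/2.1600 = 96.1%.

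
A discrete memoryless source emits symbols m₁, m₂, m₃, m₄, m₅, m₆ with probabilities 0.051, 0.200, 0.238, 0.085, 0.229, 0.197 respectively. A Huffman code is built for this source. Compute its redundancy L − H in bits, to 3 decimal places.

Entropy H = −Σ p log₂ p ≈ 2.4272 bits.
Huffman merges: 51/1000+17/200→17/125; 17/125+197/1000→333/1000; 1/5+229/1000→429/1000; 119/500+333/1000→571/1000; 429/1000+571/1000→1. L = 2469/1000 ≈ 2.4690.
L − H = 2.4690 − 2.4272 = 0.042 bits.

0.042 bits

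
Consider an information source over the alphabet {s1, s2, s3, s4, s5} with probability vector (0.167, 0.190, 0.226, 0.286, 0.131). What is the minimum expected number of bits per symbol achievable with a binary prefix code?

Repeatedly combine the two least-probable nodes; the expected code length is the sum of the merged weights.
merge 131/1000 + 167/1000 → 149/500
merge 19/100 + 113/500 → 52/125
merge 143/500 + 149/500 → 73/125
merge 52/125 + 73/125 → 1
L = 149/500 + 52/125 + 73/125 + 1 = 1149/500 = 2.298 bits/symbol.

2.298 bits/symbol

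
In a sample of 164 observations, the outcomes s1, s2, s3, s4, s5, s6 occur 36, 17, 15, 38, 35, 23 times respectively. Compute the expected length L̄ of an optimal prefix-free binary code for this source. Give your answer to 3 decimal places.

2.530 bits/symbol

Probabilities are the counts divided by 164.
Repeatedly combine the two least-probable nodes; the expected code length is the sum of the merged weights.
merge 15/164 + 17/164 → 8/41
merge 23/164 + 8/41 → 55/164
merge 35/164 + 9/41 → 71/164
merge 19/82 + 55/164 → 93/164
merge 71/164 + 93/164 → 1
L = 8/41 + 55/164 + 71/164 + 93/164 + 1 = 415/164 ≈ 2.530 bits/symbol.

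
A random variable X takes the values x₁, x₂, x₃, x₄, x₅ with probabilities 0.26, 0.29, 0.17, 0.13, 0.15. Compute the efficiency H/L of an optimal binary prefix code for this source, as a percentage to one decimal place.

Entropy H = −Σ p log₂ p ≈ 2.2510 bits.
Huffman merges: 13/100+3/20→7/25; 17/100+13/50→43/100; 7/25+29/100→57/100; 43/100+57/100→1. L = 57/25 ≈ 2.2800.
Efficiency = H/L = 2.2510/2.2800 = 98.7%.

98.7%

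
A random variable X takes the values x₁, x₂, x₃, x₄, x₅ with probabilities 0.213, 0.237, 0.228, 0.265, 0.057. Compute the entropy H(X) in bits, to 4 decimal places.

H = −Σ pᵢ log₂ pᵢ.
−0.213·log₂(0.213) = 0.4752
−0.237·log₂(0.237) = 0.4923
−0.228·log₂(0.228) = 0.4863
−0.265·log₂(0.265) = 0.5077
−0.057·log₂(0.057) = 0.2356
Sum ≈ 2.1971 → 2.1971 bits.

2.1971 bits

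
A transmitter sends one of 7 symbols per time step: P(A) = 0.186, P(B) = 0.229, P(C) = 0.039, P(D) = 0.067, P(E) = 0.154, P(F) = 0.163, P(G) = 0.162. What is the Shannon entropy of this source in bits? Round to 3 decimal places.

2.650 bits

H = −Σ pᵢ log₂ pᵢ.
−0.186·log₂(0.186) = 0.4514
−0.229·log₂(0.229) = 0.4870
−0.039·log₂(0.039) = 0.1825
−0.067·log₂(0.067) = 0.2613
−0.154·log₂(0.154) = 0.4156
−0.163·log₂(0.163) = 0.4266
−0.162·log₂(0.162) = 0.4254
Sum ≈ 2.6498 → 2.650 bits.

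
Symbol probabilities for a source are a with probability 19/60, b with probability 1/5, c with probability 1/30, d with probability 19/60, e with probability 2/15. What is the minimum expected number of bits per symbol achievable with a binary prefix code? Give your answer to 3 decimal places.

2.167 bits/symbol

Repeatedly combine the two least-probable nodes; the expected code length is the sum of the merged weights.
merge 1/30 + 2/15 → 1/6
merge 1/6 + 1/5 → 11/30
merge 19/60 + 19/60 → 19/30
merge 11/30 + 19/30 → 1
L = 1/6 + 11/30 + 19/30 + 1 = 13/6 ≈ 2.167 bits/symbol.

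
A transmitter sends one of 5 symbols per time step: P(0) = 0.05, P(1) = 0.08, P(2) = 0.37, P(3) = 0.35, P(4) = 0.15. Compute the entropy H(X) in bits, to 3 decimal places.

H = −Σ pᵢ log₂ pᵢ.
−0.05·log₂(0.05) = 0.2161
−0.08·log₂(0.08) = 0.2915
−0.37·log₂(0.37) = 0.5307
−0.35·log₂(0.35) = 0.5301
−0.15·log₂(0.15) = 0.4105
Sum ≈ 1.9790 → 1.979 bits.

1.979 bits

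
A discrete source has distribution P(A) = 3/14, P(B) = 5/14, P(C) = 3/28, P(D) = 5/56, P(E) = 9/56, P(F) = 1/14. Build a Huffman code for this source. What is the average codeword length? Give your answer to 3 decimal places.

2.429 bits/symbol

Repeatedly combine the two least-probable nodes; the expected code length is the sum of the merged weights.
merge 1/14 + 5/56 → 9/56
merge 3/28 + 9/56 → 15/56
merge 9/56 + 3/14 → 3/8
merge 15/56 + 5/14 → 5/8
merge 3/8 + 5/8 → 1
L = 9/56 + 15/56 + 3/8 + 5/8 + 1 = 17/7 ≈ 2.429 bits/symbol.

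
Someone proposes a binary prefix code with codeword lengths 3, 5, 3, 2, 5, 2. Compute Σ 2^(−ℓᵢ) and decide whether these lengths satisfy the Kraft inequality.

0.8125; yes

With common denominator 2^5 = 32: Σ 2^(−ℓᵢ) = 4/32 + 1/32 + 4/32 + 8/32 + 1/32 + 8/32 = 26/32 = 0.8125.
Kraft's inequality requires Σ ≤ 1; here Σ = 0.8125 ≤ 1, so such a prefix code exists.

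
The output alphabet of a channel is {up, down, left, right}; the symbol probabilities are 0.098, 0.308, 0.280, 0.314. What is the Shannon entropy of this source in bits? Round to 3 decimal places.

H = −Σ pᵢ log₂ pᵢ.
−0.098·log₂(0.098) = 0.3284
−0.308·log₂(0.308) = 0.5233
−0.280·log₂(0.280) = 0.5142
−0.314·log₂(0.314) = 0.5247
Sum ≈ 1.8907 → 1.891 bits.

1.891 bits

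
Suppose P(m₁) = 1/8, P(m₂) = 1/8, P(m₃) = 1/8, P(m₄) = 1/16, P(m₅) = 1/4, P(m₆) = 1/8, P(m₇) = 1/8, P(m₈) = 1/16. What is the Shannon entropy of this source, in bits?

Each probability is a power of 1/2, so log₂(1/p) is an integer.
H = Σ p·log₂(1/p) = 1/8·3 + 1/8·3 + 1/8·3 + 1/16·4 + 1/4·2 + 1/8·3 + 1/8·3 + 1/16·4 = 2.875 bits.

2.875 bits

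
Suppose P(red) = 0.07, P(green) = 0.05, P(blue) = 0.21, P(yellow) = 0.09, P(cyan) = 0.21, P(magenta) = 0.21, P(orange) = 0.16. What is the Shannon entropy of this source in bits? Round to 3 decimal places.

H = −Σ pᵢ log₂ pᵢ.
−0.07·log₂(0.07) = 0.2686
−0.05·log₂(0.05) = 0.2161
−0.21·log₂(0.21) = 0.4728
−0.09·log₂(0.09) = 0.3127
−0.21·log₂(0.21) = 0.4728
−0.21·log₂(0.21) = 0.4728
−0.16·log₂(0.16) = 0.4230
Sum ≈ 2.6388 → 2.639 bits.

2.639 bits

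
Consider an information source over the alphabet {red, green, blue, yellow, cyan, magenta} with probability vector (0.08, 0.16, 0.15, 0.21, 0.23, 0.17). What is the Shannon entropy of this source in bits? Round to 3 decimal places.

2.520 bits

H = −Σ pᵢ log₂ pᵢ.
−0.08·log₂(0.08) = 0.2915
−0.16·log₂(0.16) = 0.4230
−0.15·log₂(0.15) = 0.4105
−0.21·log₂(0.21) = 0.4728
−0.23·log₂(0.23) = 0.4877
−0.17·log₂(0.17) = 0.4346
Sum ≈ 2.5201 → 2.520 bits.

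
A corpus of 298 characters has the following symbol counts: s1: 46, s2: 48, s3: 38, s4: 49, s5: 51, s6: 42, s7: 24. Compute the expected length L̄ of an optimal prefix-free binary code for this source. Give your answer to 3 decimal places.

2.829 bits/symbol

Probabilities are the counts divided by 298.
Repeatedly combine the two least-probable nodes; the expected code length is the sum of the merged weights.
merge 12/149 + 19/149 → 31/149
merge 21/149 + 23/149 → 44/149
merge 24/149 + 49/298 → 97/298
merge 51/298 + 31/149 → 113/298
merge 44/149 + 97/298 → 185/298
merge 113/298 + 185/298 → 1
L = 31/149 + 44/149 + 97/298 + 113/298 + 185/298 + 1 = 843/298 ≈ 2.829 bits/symbol.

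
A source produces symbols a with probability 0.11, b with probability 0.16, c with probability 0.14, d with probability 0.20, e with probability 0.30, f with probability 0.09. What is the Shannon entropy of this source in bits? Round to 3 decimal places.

2.469 bits

H = −Σ pᵢ log₂ pᵢ.
−0.11·log₂(0.11) = 0.3503
−0.16·log₂(0.16) = 0.4230
−0.14·log₂(0.14) = 0.3971
−0.20·log₂(0.20) = 0.4644
−0.30·log₂(0.30) = 0.5211
−0.09·log₂(0.09) = 0.3127
Sum ≈ 2.4685 → 2.469 bits.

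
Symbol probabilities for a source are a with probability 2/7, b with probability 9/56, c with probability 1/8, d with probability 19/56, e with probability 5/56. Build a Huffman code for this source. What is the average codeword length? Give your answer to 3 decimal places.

Repeatedly combine the two least-probable nodes; the expected code length is the sum of the merged weights.
merge 5/56 + 1/8 → 3/14
merge 9/56 + 3/14 → 3/8
merge 2/7 + 19/56 → 5/8
merge 3/8 + 5/8 → 1
L = 3/14 + 3/8 + 5/8 + 1 = 31/14 ≈ 2.214 bits/symbol.

2.214 bits/symbol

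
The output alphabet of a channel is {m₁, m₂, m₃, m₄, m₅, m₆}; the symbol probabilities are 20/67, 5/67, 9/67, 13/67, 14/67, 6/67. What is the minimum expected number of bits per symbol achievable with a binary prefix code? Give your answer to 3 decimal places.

Repeatedly combine the two least-probable nodes; the expected code length is the sum of the merged weights.
merge 5/67 + 6/67 → 11/67
merge 9/67 + 11/67 → 20/67
merge 13/67 + 14/67 → 27/67
merge 20/67 + 20/67 → 40/67
merge 27/67 + 40/67 → 1
L = 11/67 + 20/67 + 27/67 + 40/67 + 1 = 165/67 ≈ 2.463 bits/symbol.

2.463 bits/symbol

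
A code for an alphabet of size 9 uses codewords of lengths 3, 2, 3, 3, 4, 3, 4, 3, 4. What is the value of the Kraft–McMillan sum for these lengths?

With common denominator 2^4 = 16: Σ 2^(−ℓᵢ) = 2/16 + 4/16 + 2/16 + 2/16 + 1/16 + 2/16 + 1/16 + 2/16 + 1/16 = 17/16 = 1.0625.

1.0625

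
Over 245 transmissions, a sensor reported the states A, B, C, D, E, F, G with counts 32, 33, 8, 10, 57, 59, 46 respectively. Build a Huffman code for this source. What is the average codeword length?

Probabilities are the counts divided by 245.
Repeatedly combine the two least-probable nodes; the expected code length is the sum of the merged weights.
merge 8/245 + 2/49 → 18/245
merge 18/245 + 32/245 → 10/49
merge 33/245 + 46/245 → 79/245
merge 10/49 + 57/245 → 107/245
merge 59/245 + 79/245 → 138/245
merge 107/245 + 138/245 → 1
L = 18/245 + 10/49 + 79/245 + 107/245 + 138/245 + 1 = 13/5 = 2.6 bits/symbol.

2.6 bits/symbol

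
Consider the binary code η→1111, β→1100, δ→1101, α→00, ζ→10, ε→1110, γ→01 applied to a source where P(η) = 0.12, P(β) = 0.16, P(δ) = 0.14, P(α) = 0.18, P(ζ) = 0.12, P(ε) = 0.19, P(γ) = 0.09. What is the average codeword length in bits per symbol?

3.22 bits/symbol

L̄ = Σ pᵢ·ℓᵢ = 0.12·4 + 0.16·4 + 0.14·4 + 0.18·2 + 0.12·2 + 0.19·4 + 0.09·2 = 3.22 bits/symbol.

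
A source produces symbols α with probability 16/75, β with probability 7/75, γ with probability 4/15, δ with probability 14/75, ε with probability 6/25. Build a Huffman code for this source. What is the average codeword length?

Repeatedly combine the two least-probable nodes; the expected code length is the sum of the merged weights.
merge 7/75 + 14/75 → 7/25
merge 16/75 + 6/25 → 34/75
merge 4/15 + 7/25 → 41/75
merge 34/75 + 41/75 → 1
L = 7/25 + 34/75 + 41/75 + 1 = 57/25 = 2.28 bits/symbol.

2.28 bits/symbol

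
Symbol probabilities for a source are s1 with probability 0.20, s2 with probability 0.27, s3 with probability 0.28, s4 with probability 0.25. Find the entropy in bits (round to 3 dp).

H = −Σ pᵢ log₂ pᵢ.
−0.20·log₂(0.20) = 0.4644
−0.27·log₂(0.27) = 0.5100
−0.28·log₂(0.28) = 0.5142
−0.25·log₂(0.25) = 0.5000
Sum ≈ 1.9886 → 1.989 bits.

1.989 bits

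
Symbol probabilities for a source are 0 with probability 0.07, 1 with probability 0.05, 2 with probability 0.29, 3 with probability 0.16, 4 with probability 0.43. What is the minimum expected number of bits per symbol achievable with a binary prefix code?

Repeatedly combine the two least-probable nodes; the expected code length is the sum of the merged weights.
merge 1/20 + 7/100 → 3/25
merge 3/25 + 4/25 → 7/25
merge 7/25 + 29/100 → 57/100
merge 43/100 + 57/100 → 1
L = 3/25 + 7/25 + 57/100 + 1 = 197/100 = 1.97 bits/symbol.

1.97 bits/symbol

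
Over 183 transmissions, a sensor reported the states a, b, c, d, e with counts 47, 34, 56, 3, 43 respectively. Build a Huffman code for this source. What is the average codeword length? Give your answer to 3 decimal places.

2.202 bits/symbol

Probabilities are the counts divided by 183.
Repeatedly combine the two least-probable nodes; the expected code length is the sum of the merged weights.
merge 1/61 + 34/183 → 37/183
merge 37/183 + 43/183 → 80/183
merge 47/183 + 56/183 → 103/183
merge 80/183 + 103/183 → 1
L = 37/183 + 80/183 + 103/183 + 1 = 403/183 ≈ 2.202 bits/symbol.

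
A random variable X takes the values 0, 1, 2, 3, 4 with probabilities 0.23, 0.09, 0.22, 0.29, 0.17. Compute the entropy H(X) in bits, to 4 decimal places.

2.2334 bits

H = −Σ pᵢ log₂ pᵢ.
−0.23·log₂(0.23) = 0.4877
−0.09·log₂(0.09) = 0.3127
−0.22·log₂(0.22) = 0.4806
−0.29·log₂(0.29) = 0.5179
−0.17·log₂(0.17) = 0.4346
Sum ≈ 2.2334 → 2.2334 bits.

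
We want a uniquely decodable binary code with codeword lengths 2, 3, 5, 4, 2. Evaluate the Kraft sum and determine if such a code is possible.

0.71875; yes

With common denominator 2^5 = 32: Σ 2^(−ℓᵢ) = 8/32 + 4/32 + 1/32 + 2/32 + 8/32 = 23/32 = 0.71875.
Kraft's inequality requires Σ ≤ 1; here Σ = 0.71875 ≤ 1, so such a prefix code exists.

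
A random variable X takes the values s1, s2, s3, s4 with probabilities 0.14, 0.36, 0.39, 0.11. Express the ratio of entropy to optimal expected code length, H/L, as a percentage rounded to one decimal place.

Entropy H = −Σ p log₂ p ≈ 1.8078 bits.
Huffman merges: 11/100+7/50→1/4; 1/4+9/25→61/100; 39/100+61/100→1. L = 93/50 ≈ 1.8600.
Efficiency = H/L = 1.8078/1.8600 = 97.2%.

97.2%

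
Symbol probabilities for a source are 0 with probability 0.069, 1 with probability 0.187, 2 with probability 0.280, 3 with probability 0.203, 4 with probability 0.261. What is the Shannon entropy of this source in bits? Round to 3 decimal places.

H = −Σ pᵢ log₂ pᵢ.
−0.069·log₂(0.069) = 0.2662
−0.187·log₂(0.187) = 0.4523
−0.280·log₂(0.280) = 0.5142
−0.203·log₂(0.203) = 0.4670
−0.261·log₂(0.261) = 0.5058
Sum ≈ 2.2055 → 2.205 bits.

2.205 bits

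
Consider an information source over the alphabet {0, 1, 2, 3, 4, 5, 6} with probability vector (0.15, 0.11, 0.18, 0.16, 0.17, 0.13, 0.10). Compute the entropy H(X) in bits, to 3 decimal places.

H = −Σ pᵢ log₂ pᵢ.
−0.15·log₂(0.15) = 0.4105
−0.11·log₂(0.11) = 0.3503
−0.18·log₂(0.18) = 0.4453
−0.16·log₂(0.16) = 0.4230
−0.17·log₂(0.17) = 0.4346
−0.13·log₂(0.13) = 0.3826
−0.10·log₂(0.10) = 0.3322
Sum ≈ 2.7786 → 2.779 bits.

2.779 bits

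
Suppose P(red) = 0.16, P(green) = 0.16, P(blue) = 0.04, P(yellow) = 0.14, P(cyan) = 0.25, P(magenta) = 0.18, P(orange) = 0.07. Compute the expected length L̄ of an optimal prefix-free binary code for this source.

Repeatedly combine the two least-probable nodes; the expected code length is the sum of the merged weights.
merge 1/25 + 7/100 → 11/100
merge 11/100 + 7/50 → 1/4
merge 4/25 + 4/25 → 8/25
merge 9/50 + 1/4 → 43/100
merge 1/4 + 8/25 → 57/100
merge 43/100 + 57/100 → 1
L = 11/100 + 1/4 + 8/25 + 43/100 + 57/100 + 1 = 67/25 = 2.68 bits/symbol.

2.68 bits/symbol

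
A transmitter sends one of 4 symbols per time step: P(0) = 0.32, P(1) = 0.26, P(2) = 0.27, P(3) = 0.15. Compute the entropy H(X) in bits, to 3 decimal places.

1.952 bits

H = −Σ pᵢ log₂ pᵢ.
−0.32·log₂(0.32) = 0.5260
−0.26·log₂(0.26) = 0.5053
−0.27·log₂(0.27) = 0.5100
−0.15·log₂(0.15) = 0.4105
Sum ≈ 1.9519 → 1.952 bits.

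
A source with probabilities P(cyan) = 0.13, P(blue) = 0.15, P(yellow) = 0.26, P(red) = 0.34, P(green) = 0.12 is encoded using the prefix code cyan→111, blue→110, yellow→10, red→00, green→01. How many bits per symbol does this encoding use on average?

L̄ = Σ pᵢ·ℓᵢ = 0.13·3 + 0.15·3 + 0.26·2 + 0.34·2 + 0.12·2 = 2.28 bits/symbol.

2.28 bits/symbol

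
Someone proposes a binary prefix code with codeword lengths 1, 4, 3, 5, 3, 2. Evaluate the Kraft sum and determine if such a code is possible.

1.09375; no

With common denominator 2^5 = 32: Σ 2^(−ℓᵢ) = 16/32 + 2/32 + 4/32 + 1/32 + 4/32 + 8/32 = 35/32 = 1.09375.
Kraft's inequality requires Σ ≤ 1; here Σ = 1.09375 > 1, so no such prefix code exists.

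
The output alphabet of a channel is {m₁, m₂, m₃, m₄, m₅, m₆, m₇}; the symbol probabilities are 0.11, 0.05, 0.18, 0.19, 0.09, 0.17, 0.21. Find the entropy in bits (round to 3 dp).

2.687 bits

H = −Σ pᵢ log₂ pᵢ.
−0.11·log₂(0.11) = 0.3503
−0.05·log₂(0.05) = 0.2161
−0.18·log₂(0.18) = 0.4453
−0.19·log₂(0.19) = 0.4552
−0.09·log₂(0.09) = 0.3127
−0.17·log₂(0.17) = 0.4346
−0.21·log₂(0.21) = 0.4728
Sum ≈ 2.6870 → 2.687 bits.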